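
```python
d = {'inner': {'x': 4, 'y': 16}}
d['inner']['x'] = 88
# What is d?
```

After line 1: d = {'inner': {'x': 4, 'y': 16}}
After line 2 (inner x overwritten): d = {'inner': {'x': 88, 'y': 16}}

{'inner': {'x': 88, 'y': 16}}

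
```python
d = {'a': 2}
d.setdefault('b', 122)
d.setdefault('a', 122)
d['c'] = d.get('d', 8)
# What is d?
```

After line 1: d = {'a': 2}
After line 2 (setdefault adds 'b'=122): d = {'a': 2, 'b': 122}
After line 3 (setdefault 'a' no-op, already exists): d = {'a': 2, 'b': 122}
After line 4 (get('d', 8) returns default since 'd' not in d): d = {'a': 2, 'b': 122, 'c': 8}

{'a': 2, 'b': 122, 'c': 8}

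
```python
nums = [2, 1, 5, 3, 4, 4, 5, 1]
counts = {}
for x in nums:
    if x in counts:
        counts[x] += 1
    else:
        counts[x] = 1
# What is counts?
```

Initial: counts = {}, nums = [2, 1, 5, 3, 4, 4, 5, 1]
See 2: counts = {2: 1}
See 1: counts = {2: 1, 1: 1}
See 5: counts = {2: 1, 1: 1, 5: 1}
See 3: counts = {2: 1, 1: 1, 5: 1, 3: 1}
See 4: counts = {2: 1, 1: 1, 5: 1, 3: 1, 4: 1}
See 4: counts = {2: 1, 1: 1, 5: 1, 3: 1, 4: 2}
See 5: counts = {2: 1, 1: 1, 5: 2, 3: 1, 4: 2}
See 1: counts = {2: 1, 1: 2, 5: 2, 3: 1, 4: 2}

{2: 1, 1: 2, 5: 2, 3: 1, 4: 2}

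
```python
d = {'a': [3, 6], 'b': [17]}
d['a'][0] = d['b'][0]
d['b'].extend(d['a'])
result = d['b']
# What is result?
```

After line 1: d = {'a': [3, 6], 'b': [17]}
After line 2 (a[0] = b[0] = 17): d = {'a': [17, 6], 'b': [17]}
After line 3 (b.extend(a) appends [17, 6]): d = {'a': [17, 6], 'b': [17, 17, 6]}
After line 4: result = d['b'] = [17, 17, 6]

[17, 17, 6]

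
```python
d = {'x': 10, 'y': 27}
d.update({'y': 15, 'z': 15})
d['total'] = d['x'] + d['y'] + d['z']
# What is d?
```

After line 1: d = {'x': 10, 'y': 27}
After line 2 (y overwritten, z added): d = {'x': 10, 'y': 15, 'z': 15}
After line 3 (total = 10 + 15 + 15 = 40): d = {'x': 10, 'y': 15, 'z': 15, 'total': 40}

{'x': 10, 'y': 15, 'z': 15, 'total': 40}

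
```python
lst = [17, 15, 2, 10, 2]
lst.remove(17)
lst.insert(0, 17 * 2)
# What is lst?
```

After line 1: lst = [17, 15, 2, 10, 2]
After line 2 (remove first 17): lst = [15, 2, 10, 2]
After line 3 (insert 34 at index 0): lst = [34, 15, 2, 10, 2]

[34, 15, 2, 10, 2]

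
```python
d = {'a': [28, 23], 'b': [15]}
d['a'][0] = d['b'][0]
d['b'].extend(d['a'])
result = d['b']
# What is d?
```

After line 1: d = {'a': [28, 23], 'b': [15]}
After line 2 (a[0] = b[0] = 15): d = {'a': [15, 23], 'b': [15]}
After line 3 (b.extend(a) appends [15, 23]): d = {'a': [15, 23], 'b': [15, 15, 23]}
After line 4: result = d['b'] = [15, 15, 23]

{'a': [15, 23], 'b': [15, 15, 23]}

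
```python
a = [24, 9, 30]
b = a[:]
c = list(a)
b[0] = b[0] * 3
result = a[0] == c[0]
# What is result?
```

After line 1: a = [24, 9, 30]
After line 2 (b = a[:], copy): a = [24, 9, 30], b = [24, 9, 30]
After line 3 (c = list(a) is a copy, new object): c = [24, 9, 30]
After line 4 (b[0] = 24 * 3 = 72; only b mutates (copy)): a = [24, 9, 30], b = [72, 9, 30], c = [24, 9, 30]
After line 5 (a[0] = 24, c[0] = 24; result = True)

True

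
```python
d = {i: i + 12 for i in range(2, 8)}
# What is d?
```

{2: 14, 3: 15, 4: 16, 5: 17, 6: 18, 7: 19}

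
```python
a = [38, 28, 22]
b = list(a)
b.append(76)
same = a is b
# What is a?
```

After line 1: a = [38, 28, 22]
After line 2 (b = list(a) is a shallow copy, new object): a = [38, 28, 22], b = [38, 28, 22]
After line 3 (append only mutates b): a = [38, 28, 22], b = [38, 28, 22, 76]
After line 4 (same = a is b; different objects -> False): same = False

[38, 28, 22]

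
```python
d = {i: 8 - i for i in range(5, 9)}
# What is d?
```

{5: 3, 6: 2, 7: 1, 8: 0}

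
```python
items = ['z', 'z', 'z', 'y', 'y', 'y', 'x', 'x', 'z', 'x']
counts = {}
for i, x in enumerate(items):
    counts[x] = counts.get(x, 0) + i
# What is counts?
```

Initial: counts = {}, items = ['z', 'z', 'z', 'y', 'y', 'y', 'x', 'x', 'z', 'x']
i=0, x='z': counts = {'z': 0}
i=1, x='z': counts = {'z': 1}
i=2, x='z': counts = {'z': 3}
i=3, x='y': counts = {'z': 3, 'y': 3}
i=4, x='y': counts = {'z': 3, 'y': 7}
i=5, x='y': counts = {'z': 3, 'y': 12}
i=6, x='x': counts = {'z': 3, 'y': 12, 'x': 6}
i=7, x='x': counts = {'z': 3, 'y': 12, 'x': 13}
i=8, x='z': counts = {'z': 11, 'y': 12, 'x': 13}
i=9, x='x': counts = {'z': 11, 'y': 12, 'x': 22}

{'z': 11, 'y': 12, 'x': 22}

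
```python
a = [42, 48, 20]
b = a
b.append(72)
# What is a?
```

After line 1: a = [42, 48, 20]
After line 2 (b = a is an alias, same object): a = [42, 48, 20], b = [42, 48, 20]
After line 3 (b.append mutates the shared list): a = [42, 48, 20, 72], b = [42, 48, 20, 72]

[42, 48, 20, 72]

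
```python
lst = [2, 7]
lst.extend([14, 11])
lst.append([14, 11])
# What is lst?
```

After line 1: lst = [2, 7]
After line 2 (extend unpacks [14, 11]): lst = [2, 7, 14, 11]
After line 3 (append adds [14, 11] as single element): lst = [2, 7, 14, 11, [14, 11]]

[2, 7, 14, 11, [14, 11]]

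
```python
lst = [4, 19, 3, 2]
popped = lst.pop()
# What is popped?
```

2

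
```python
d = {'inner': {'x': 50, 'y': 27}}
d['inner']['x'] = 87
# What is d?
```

After line 1: d = {'inner': {'x': 50, 'y': 27}}
After line 2 (inner x overwritten): d = {'inner': {'x': 87, 'y': 27}}

{'inner': {'x': 87, 'y': 27}}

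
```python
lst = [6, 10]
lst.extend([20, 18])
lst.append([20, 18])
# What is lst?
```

After line 1: lst = [6, 10]
After line 2 (extend unpacks [20, 18]): lst = [6, 10, 20, 18]
After line 3 (append adds [20, 18] as single element): lst = [6, 10, 20, 18, [20, 18]]

[6, 10, 20, 18, [20, 18]]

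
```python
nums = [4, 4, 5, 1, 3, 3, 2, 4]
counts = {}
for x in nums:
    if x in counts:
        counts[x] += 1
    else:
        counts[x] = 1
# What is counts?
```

Initial: counts = {}, nums = [4, 4, 5, 1, 3, 3, 2, 4]
See 4: counts = {4: 1}
See 4: counts = {4: 2}
See 5: counts = {4: 2, 5: 1}
See 1: counts = {4: 2, 5: 1, 1: 1}
See 3: counts = {4: 2, 5: 1, 1: 1, 3: 1}
See 3: counts = {4: 2, 5: 1, 1: 1, 3: 2}
See 2: counts = {4: 2, 5: 1, 1: 1, 3: 2, 2: 1}
See 4: counts = {4: 3, 5: 1, 1: 1, 3: 2, 2: 1}

{4: 3, 5: 1, 1: 1, 3: 2, 2: 1}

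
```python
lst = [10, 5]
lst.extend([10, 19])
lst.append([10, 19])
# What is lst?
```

After line 1: lst = [10, 5]
After line 2 (extend unpacks [10, 19]): lst = [10, 5, 10, 19]
After line 3 (append adds [10, 19] as single element): lst = [10, 5, 10, 19, [10, 19]]

[10, 5, 10, 19, [10, 19]]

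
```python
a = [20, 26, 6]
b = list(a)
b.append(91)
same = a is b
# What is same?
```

After line 1: a = [20, 26, 6]
After line 2 (b = list(a) is a shallow copy, new object): a = [20, 26, 6], b = [20, 26, 6]
After line 3 (append only mutates b): a = [20, 26, 6], b = [20, 26, 6, 91]
After line 4 (same = a is b; different objects -> False): same = False

False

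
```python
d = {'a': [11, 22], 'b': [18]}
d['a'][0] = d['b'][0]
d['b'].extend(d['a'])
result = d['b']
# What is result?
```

After line 1: d = {'a': [11, 22], 'b': [18]}
After line 2 (a[0] = b[0] = 18): d = {'a': [18, 22], 'b': [18]}
After line 3 (b.extend(a) appends [18, 22]): d = {'a': [18, 22], 'b': [18, 18, 22]}
After line 4: result = d['b'] = [18, 18, 22]

[18, 18, 22]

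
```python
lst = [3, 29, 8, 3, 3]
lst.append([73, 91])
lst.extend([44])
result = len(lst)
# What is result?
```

After line 1: lst = [3, 29, 8, 3, 3]
After line 2 (append adds [73, 91] as single element): lst = [3, 29, 8, 3, 3, [73, 91]]
After line 3 (extend unpacks [44], adds 44): lst = [3, 29, 8, 3, 3, [73, 91], 44]
After line 4: result = len(lst) = 7

7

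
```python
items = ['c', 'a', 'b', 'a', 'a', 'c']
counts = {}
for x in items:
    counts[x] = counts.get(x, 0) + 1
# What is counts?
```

Initial: counts = {}, items = ['c', 'a', 'b', 'a', 'a', 'c']
See 'c': counts = {'c': 1}
See 'a': counts = {'c': 1, 'a': 1}
See 'b': counts = {'c': 1, 'a': 1, 'b': 1}
See 'a': counts = {'c': 1, 'a': 2, 'b': 1}
See 'a': counts = {'c': 1, 'a': 3, 'b': 1}
See 'c': counts = {'c': 2, 'a': 3, 'b': 1}

{'c': 2, 'a': 3, 'b': 1}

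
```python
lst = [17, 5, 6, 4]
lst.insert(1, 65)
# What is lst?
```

[17, 65, 5, 6, 4]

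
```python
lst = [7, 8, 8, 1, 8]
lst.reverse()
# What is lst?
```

[8, 1, 8, 8, 7]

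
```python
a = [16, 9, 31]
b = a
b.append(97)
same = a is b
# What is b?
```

After line 1: a = [16, 9, 31]
After line 2 (b = a is an alias, same object): a = [16, 9, 31], b = [16, 9, 31]
After line 3 (b.append mutates the shared list): a = [16, 9, 31, 97], b = [16, 9, 31, 97]
After line 4 (same = a is b; same object -> True): same = True

[16, 9, 31, 97]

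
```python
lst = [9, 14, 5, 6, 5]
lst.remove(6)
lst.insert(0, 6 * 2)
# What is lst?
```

After line 1: lst = [9, 14, 5, 6, 5]
After line 2 (remove first 6): lst = [9, 14, 5, 5]
After line 3 (insert 12 at index 0): lst = [12, 9, 14, 5, 5]

[12, 9, 14, 5, 5]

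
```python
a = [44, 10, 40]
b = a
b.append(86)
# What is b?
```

After line 1: a = [44, 10, 40]
After line 2 (b = a is an alias, same object): a = [44, 10, 40], b = [44, 10, 40]
After line 3 (b.append mutates the shared list): a = [44, 10, 40, 86], b = [44, 10, 40, 86]

[44, 10, 40, 86]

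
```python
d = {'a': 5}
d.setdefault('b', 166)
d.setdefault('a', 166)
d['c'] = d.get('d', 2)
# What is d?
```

After line 1: d = {'a': 5}
After line 2 (setdefault adds 'b'=166): d = {'a': 5, 'b': 166}
After line 3 (setdefault 'a' no-op, already exists): d = {'a': 5, 'b': 166}
After line 4 (get('d', 2) returns default since 'd' not in d): d = {'a': 5, 'b': 166, 'c': 2}

{'a': 5, 'b': 166, 'c': 2}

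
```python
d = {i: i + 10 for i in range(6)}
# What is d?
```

{0: 10, 1: 11, 2: 12, 3: 13, 4: 14, 5: 15}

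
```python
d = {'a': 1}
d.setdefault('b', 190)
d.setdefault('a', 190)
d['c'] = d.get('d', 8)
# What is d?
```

After line 1: d = {'a': 1}
After line 2 (setdefault adds 'b'=190): d = {'a': 1, 'b': 190}
After line 3 (setdefault 'a' no-op, already exists): d = {'a': 1, 'b': 190}
After line 4 (get('d', 8) returns default since 'd' not in d): d = {'a': 1, 'b': 190, 'c': 8}

{'a': 1, 'b': 190, 'c': 8}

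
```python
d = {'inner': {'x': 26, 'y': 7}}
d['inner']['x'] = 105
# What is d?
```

After line 1: d = {'inner': {'x': 26, 'y': 7}}
After line 2 (inner x overwritten): d = {'inner': {'x': 105, 'y': 7}}

{'inner': {'x': 105, 'y': 7}}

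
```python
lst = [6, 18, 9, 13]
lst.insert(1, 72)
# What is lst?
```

[6, 72, 18, 9, 13]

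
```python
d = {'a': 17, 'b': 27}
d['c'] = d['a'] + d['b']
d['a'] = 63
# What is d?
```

After line 1: d = {'a': 17, 'b': 27}
After line 2 (d['c'] = 17 + 27): d = {'a': 17, 'b': 27, 'c': 44}
After line 3: d = {'a': 63, 'b': 27, 'c': 44}

{'a': 63, 'b': 27, 'c': 44}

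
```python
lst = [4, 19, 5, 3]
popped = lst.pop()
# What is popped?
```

3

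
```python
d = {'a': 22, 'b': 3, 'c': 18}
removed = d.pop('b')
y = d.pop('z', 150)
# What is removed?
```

After line 1: d = {'a': 22, 'b': 3, 'c': 18}
After line 2 (pop 'b' returns 3): d = {'a': 22, 'c': 18}, removed = 3
After line 3 (pop 'z' missing, returns default 150): d = {'a': 22, 'c': 18}, y = 150

3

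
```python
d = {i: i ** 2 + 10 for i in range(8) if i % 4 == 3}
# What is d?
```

{3: 19, 7: 59}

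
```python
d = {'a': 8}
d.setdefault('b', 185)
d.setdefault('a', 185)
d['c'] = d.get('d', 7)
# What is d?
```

After line 1: d = {'a': 8}
After line 2 (setdefault adds 'b'=185): d = {'a': 8, 'b': 185}
After line 3 (setdefault 'a' no-op, already exists): d = {'a': 8, 'b': 185}
After line 4 (get('d', 7) returns default since 'd' not in d): d = {'a': 8, 'b': 185, 'c': 7}

{'a': 8, 'b': 185, 'c': 7}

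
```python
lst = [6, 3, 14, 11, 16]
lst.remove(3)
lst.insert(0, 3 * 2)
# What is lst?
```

After line 1: lst = [6, 3, 14, 11, 16]
After line 2 (remove first 3): lst = [6, 14, 11, 16]
After line 3 (insert 6 at index 0): lst = [6, 6, 14, 11, 16]

[6, 6, 14, 11, 16]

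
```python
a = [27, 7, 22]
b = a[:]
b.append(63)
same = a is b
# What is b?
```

After line 1: a = [27, 7, 22]
After line 2 (b = a[:] is a shallow copy, new object): a = [27, 7, 22], b = [27, 7, 22]
After line 3 (append only mutates b): a = [27, 7, 22], b = [27, 7, 22, 63]
After line 4 (same = a is b; different objects -> False): same = False

[27, 7, 22, 63]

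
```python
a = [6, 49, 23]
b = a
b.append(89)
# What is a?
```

After line 1: a = [6, 49, 23]
After line 2 (b = a is an alias, same object): a = [6, 49, 23], b = [6, 49, 23]
After line 3 (b.append mutates the shared list): a = [6, 49, 23, 89], b = [6, 49, 23, 89]

[6, 49, 23, 89]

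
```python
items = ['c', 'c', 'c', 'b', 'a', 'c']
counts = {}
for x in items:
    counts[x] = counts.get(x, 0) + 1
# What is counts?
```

Initial: counts = {}, items = ['c', 'c', 'c', 'b', 'a', 'c']
See 'c': counts = {'c': 1}
See 'c': counts = {'c': 2}
See 'c': counts = {'c': 3}
See 'b': counts = {'c': 3, 'b': 1}
See 'a': counts = {'c': 3, 'b': 1, 'a': 1}
See 'c': counts = {'c': 4, 'b': 1, 'a': 1}

{'c': 4, 'b': 1, 'a': 1}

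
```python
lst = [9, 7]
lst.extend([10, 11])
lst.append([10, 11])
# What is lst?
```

After line 1: lst = [9, 7]
After line 2 (extend unpacks [10, 11]): lst = [9, 7, 10, 11]
After line 3 (append adds [10, 11] as single element): lst = [9, 7, 10, 11, [10, 11]]

[9, 7, 10, 11, [10, 11]]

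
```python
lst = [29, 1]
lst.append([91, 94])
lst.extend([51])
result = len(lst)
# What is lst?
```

After line 1: lst = [29, 1]
After line 2 (append adds [91, 94] as single element): lst = [29, 1, [91, 94]]
After line 3 (extend unpacks [51], adds 51): lst = [29, 1, [91, 94], 51]
After line 4: result = len(lst) = 4

[29, 1, [91, 94], 51]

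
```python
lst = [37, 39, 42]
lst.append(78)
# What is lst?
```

[37, 39, 42, 78]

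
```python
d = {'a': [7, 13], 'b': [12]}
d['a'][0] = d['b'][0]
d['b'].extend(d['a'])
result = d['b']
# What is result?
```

After line 1: d = {'a': [7, 13], 'b': [12]}
After line 2 (a[0] = b[0] = 12): d = {'a': [12, 13], 'b': [12]}
After line 3 (b.extend(a) appends [12, 13]): d = {'a': [12, 13], 'b': [12, 12, 13]}
After line 4: result = d['b'] = [12, 12, 13]

[12, 12, 13]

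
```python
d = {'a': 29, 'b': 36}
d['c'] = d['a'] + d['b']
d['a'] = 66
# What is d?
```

After line 1: d = {'a': 29, 'b': 36}
After line 2 (d['c'] = 29 + 36): d = {'a': 29, 'b': 36, 'c': 65}
After line 3: d = {'a': 66, 'b': 36, 'c': 65}

{'a': 66, 'b': 36, 'c': 65}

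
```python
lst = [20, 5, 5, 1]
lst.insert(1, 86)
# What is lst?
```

[20, 86, 5, 5, 1]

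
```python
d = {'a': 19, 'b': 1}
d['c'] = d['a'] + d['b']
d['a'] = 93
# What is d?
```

After line 1: d = {'a': 19, 'b': 1}
After line 2 (d['c'] = 19 + 1): d = {'a': 19, 'b': 1, 'c': 20}
After line 3: d = {'a': 93, 'b': 1, 'c': 20}

{'a': 93, 'b': 1, 'c': 20}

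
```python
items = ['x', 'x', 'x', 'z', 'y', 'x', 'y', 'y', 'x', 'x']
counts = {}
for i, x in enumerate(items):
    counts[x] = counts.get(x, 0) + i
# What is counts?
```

Initial: counts = {}, items = ['x', 'x', 'x', 'z', 'y', 'x', 'y', 'y', 'x', 'x']
i=0, x='x': counts = {'x': 0}
i=1, x='x': counts = {'x': 1}
i=2, x='x': counts = {'x': 3}
i=3, x='z': counts = {'x': 3, 'z': 3}
i=4, x='y': counts = {'x': 3, 'z': 3, 'y': 4}
i=5, x='x': counts = {'x': 8, 'z': 3, 'y': 4}
i=6, x='y': counts = {'x': 8, 'z': 3, 'y': 10}
i=7, x='y': counts = {'x': 8, 'z': 3, 'y': 17}
i=8, x='x': counts = {'x': 16, 'z': 3, 'y': 17}
i=9, x='x': counts = {'x': 25, 'z': 3, 'y': 17}

{'x': 25, 'z': 3, 'y': 17}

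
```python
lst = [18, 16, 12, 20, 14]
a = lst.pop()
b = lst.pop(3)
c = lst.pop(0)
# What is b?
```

After line 1: lst = [18, 16, 12, 20, 14]
After line 2 (pop() -> a = 14): lst = [18, 16, 12, 20]
After line 3 (pop(3) -> b = 20): lst = [18, 16, 12]
After line 4 (pop(0) -> c = 18): lst = [16, 12]

20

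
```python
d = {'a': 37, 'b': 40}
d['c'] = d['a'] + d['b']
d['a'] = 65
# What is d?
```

After line 1: d = {'a': 37, 'b': 40}
After line 2 (d['c'] = 37 + 40): d = {'a': 37, 'b': 40, 'c': 77}
After line 3: d = {'a': 65, 'b': 40, 'c': 77}

{'a': 65, 'b': 40, 'c': 77}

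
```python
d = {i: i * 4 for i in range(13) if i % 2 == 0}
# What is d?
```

{0: 0, 2: 8, 4: 16, 6: 24, 8: 32, 10: 40, 12: 48}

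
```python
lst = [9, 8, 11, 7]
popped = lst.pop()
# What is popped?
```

7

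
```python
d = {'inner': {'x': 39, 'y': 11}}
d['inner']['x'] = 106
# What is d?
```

After line 1: d = {'inner': {'x': 39, 'y': 11}}
After line 2 (inner x overwritten): d = {'inner': {'x': 106, 'y': 11}}

{'inner': {'x': 106, 'y': 11}}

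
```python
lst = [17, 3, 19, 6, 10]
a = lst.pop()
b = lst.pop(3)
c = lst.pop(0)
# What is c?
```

After line 1: lst = [17, 3, 19, 6, 10]
After line 2 (pop() -> a = 10): lst = [17, 3, 19, 6]
After line 3 (pop(3) -> b = 6): lst = [17, 3, 19]
After line 4 (pop(0) -> c = 17): lst = [3, 19]

17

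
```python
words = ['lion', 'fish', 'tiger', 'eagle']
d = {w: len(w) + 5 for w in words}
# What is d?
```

{'lion': 9, 'fish': 9, 'tiger': 10, 'eagle': 10}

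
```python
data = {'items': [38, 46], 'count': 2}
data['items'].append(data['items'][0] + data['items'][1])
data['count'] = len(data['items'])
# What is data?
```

After line 1: data = {'items': [38, 46], 'count': 2}
After line 2 (append 38 + 46 = 84): data = {'items': [38, 46, 84], 'count': 2}
After line 3 (count = len(items) = 3): data = {'items': [38, 46, 84], 'count': 3}

{'items': [38, 46, 84], 'count': 3}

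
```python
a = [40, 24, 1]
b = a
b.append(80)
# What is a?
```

After line 1: a = [40, 24, 1]
After line 2 (b = a is an alias, same object): a = [40, 24, 1], b = [40, 24, 1]
After line 3 (b.append mutates the shared list): a = [40, 24, 1, 80], b = [40, 24, 1, 80]

[40, 24, 1, 80]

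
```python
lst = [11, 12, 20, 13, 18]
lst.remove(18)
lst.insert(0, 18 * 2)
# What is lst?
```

After line 1: lst = [11, 12, 20, 13, 18]
After line 2 (remove first 18): lst = [11, 12, 20, 13]
After line 3 (insert 36 at index 0): lst = [36, 11, 12, 20, 13]

[36, 11, 12, 20, 13]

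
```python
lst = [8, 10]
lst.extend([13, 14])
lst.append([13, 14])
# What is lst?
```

After line 1: lst = [8, 10]
After line 2 (extend unpacks [13, 14]): lst = [8, 10, 13, 14]
After line 3 (append adds [13, 14] as single element): lst = [8, 10, 13, 14, [13, 14]]

[8, 10, 13, 14, [13, 14]]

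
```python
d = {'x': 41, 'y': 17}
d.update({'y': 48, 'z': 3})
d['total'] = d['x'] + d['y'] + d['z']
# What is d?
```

After line 1: d = {'x': 41, 'y': 17}
After line 2 (y overwritten, z added): d = {'x': 41, 'y': 48, 'z': 3}
After line 3 (total = 41 + 48 + 3 = 92): d = {'x': 41, 'y': 48, 'z': 3, 'total': 92}

{'x': 41, 'y': 48, 'z': 3, 'total': 92}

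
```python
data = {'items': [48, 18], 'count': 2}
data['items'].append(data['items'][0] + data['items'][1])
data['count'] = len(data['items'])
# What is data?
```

After line 1: data = {'items': [48, 18], 'count': 2}
After line 2 (append 48 + 18 = 66): data = {'items': [48, 18, 66], 'count': 2}
After line 3 (count = len(items) = 3): data = {'items': [48, 18, 66], 'count': 3}

{'items': [48, 18, 66], 'count': 3}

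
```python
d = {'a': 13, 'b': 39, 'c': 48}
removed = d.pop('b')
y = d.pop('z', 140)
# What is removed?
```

After line 1: d = {'a': 13, 'b': 39, 'c': 48}
After line 2 (pop 'b' returns 39): d = {'a': 13, 'c': 48}, removed = 39
After line 3 (pop 'z' missing, returns default 140): d = {'a': 13, 'c': 48}, y = 140

39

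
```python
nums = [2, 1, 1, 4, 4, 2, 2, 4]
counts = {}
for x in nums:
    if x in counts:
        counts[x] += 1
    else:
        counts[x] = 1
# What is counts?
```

Initial: counts = {}, nums = [2, 1, 1, 4, 4, 2, 2, 4]
See 2: counts = {2: 1}
See 1: counts = {2: 1, 1: 1}
See 1: counts = {2: 1, 1: 2}
See 4: counts = {2: 1, 1: 2, 4: 1}
See 4: counts = {2: 1, 1: 2, 4: 2}
See 2: counts = {2: 2, 1: 2, 4: 2}
See 2: counts = {2: 3, 1: 2, 4: 2}
See 4: counts = {2: 3, 1: 2, 4: 3}

{2: 3, 1: 2, 4: 3}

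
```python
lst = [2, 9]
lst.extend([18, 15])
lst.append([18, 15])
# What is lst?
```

After line 1: lst = [2, 9]
After line 2 (extend unpacks [18, 15]): lst = [2, 9, 18, 15]
After line 3 (append adds [18, 15] as single element): lst = [2, 9, 18, 15, [18, 15]]

[2, 9, 18, 15, [18, 15]]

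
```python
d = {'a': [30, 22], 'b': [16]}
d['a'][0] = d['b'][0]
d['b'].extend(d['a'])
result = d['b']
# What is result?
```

After line 1: d = {'a': [30, 22], 'b': [16]}
After line 2 (a[0] = b[0] = 16): d = {'a': [16, 22], 'b': [16]}
After line 3 (b.extend(a) appends [16, 22]): d = {'a': [16, 22], 'b': [16, 16, 22]}
After line 4: result = d['b'] = [16, 16, 22]

[16, 16, 22]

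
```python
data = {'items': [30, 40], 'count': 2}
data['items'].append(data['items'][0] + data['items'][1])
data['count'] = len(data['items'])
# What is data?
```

After line 1: data = {'items': [30, 40], 'count': 2}
After line 2 (append 30 + 40 = 70): data = {'items': [30, 40, 70], 'count': 2}
After line 3 (count = len(items) = 3): data = {'items': [30, 40, 70], 'count': 3}

{'items': [30, 40, 70], 'count': 3}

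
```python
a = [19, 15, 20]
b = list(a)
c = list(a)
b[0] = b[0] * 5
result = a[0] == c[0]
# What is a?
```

After line 1: a = [19, 15, 20]
After line 2 (b = list(a), copy): a = [19, 15, 20], b = [19, 15, 20]
After line 3 (c = list(a) is a copy, new object): c = [19, 15, 20]
After line 4 (b[0] = 19 * 5 = 95; only b mutates (copy)): a = [19, 15, 20], b = [95, 15, 20], c = [19, 15, 20]
After line 5 (a[0] = 19, c[0] = 19; result = True)

[19, 15, 20]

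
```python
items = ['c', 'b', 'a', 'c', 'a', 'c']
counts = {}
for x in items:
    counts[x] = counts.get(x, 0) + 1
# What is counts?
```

Initial: counts = {}, items = ['c', 'b', 'a', 'c', 'a', 'c']
See 'c': counts = {'c': 1}
See 'b': counts = {'c': 1, 'b': 1}
See 'a': counts = {'c': 1, 'b': 1, 'a': 1}
See 'c': counts = {'c': 2, 'b': 1, 'a': 1}
See 'a': counts = {'c': 2, 'b': 1, 'a': 2}
See 'c': counts = {'c': 3, 'b': 1, 'a': 2}

{'c': 3, 'b': 1, 'a': 2}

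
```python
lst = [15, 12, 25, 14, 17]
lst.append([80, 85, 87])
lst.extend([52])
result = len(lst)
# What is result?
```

After line 1: lst = [15, 12, 25, 14, 17]
After line 2 (append adds [80, 85, 87] as single element): lst = [15, 12, 25, 14, 17, [80, 85, 87]]
After line 3 (extend unpacks [52], adds 52): lst = [15, 12, 25, 14, 17, [80, 85, 87], 52]
After line 4: result = len(lst) = 7

7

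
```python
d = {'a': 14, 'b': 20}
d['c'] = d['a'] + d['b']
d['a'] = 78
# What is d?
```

After line 1: d = {'a': 14, 'b': 20}
After line 2 (d['c'] = 14 + 20): d = {'a': 14, 'b': 20, 'c': 34}
After line 3: d = {'a': 78, 'b': 20, 'c': 34}

{'a': 78, 'b': 20, 'c': 34}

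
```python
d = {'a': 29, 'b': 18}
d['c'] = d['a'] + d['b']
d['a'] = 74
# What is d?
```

After line 1: d = {'a': 29, 'b': 18}
After line 2 (d['c'] = 29 + 18): d = {'a': 29, 'b': 18, 'c': 47}
After line 3: d = {'a': 74, 'b': 18, 'c': 47}

{'a': 74, 'b': 18, 'c': 47}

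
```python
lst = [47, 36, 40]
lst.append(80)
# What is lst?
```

[47, 36, 40, 80]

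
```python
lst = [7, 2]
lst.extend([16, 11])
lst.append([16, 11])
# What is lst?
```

After line 1: lst = [7, 2]
After line 2 (extend unpacks [16, 11]): lst = [7, 2, 16, 11]
After line 3 (append adds [16, 11] as single element): lst = [7, 2, 16, 11, [16, 11]]

[7, 2, 16, 11, [16, 11]]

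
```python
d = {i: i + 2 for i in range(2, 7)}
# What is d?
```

{2: 4, 3: 5, 4: 6, 5: 7, 6: 8}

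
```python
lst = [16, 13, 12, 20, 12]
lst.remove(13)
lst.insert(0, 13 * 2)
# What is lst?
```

After line 1: lst = [16, 13, 12, 20, 12]
After line 2 (remove first 13): lst = [16, 12, 20, 12]
After line 3 (insert 26 at index 0): lst = [26, 16, 12, 20, 12]

[26, 16, 12, 20, 12]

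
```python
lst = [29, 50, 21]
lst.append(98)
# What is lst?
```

[29, 50, 21, 98]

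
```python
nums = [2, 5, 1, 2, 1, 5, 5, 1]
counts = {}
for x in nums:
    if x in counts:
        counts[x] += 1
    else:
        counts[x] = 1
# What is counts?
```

Initial: counts = {}, nums = [2, 5, 1, 2, 1, 5, 5, 1]
See 2: counts = {2: 1}
See 5: counts = {2: 1, 5: 1}
See 1: counts = {2: 1, 5: 1, 1: 1}
See 2: counts = {2: 2, 5: 1, 1: 1}
See 1: counts = {2: 2, 5: 1, 1: 2}
See 5: counts = {2: 2, 5: 2, 1: 2}
See 5: counts = {2: 2, 5: 3, 1: 2}
See 1: counts = {2: 2, 5: 3, 1: 3}

{2: 2, 5: 3, 1: 3}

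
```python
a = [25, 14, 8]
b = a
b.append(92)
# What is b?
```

After line 1: a = [25, 14, 8]
After line 2 (b = a is an alias, same object): a = [25, 14, 8], b = [25, 14, 8]
After line 3 (b.append mutates the shared list): a = [25, 14, 8, 92], b = [25, 14, 8, 92]

[25, 14, 8, 92]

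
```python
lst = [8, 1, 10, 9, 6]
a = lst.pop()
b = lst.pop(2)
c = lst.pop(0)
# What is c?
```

After line 1: lst = [8, 1, 10, 9, 6]
After line 2 (pop() -> a = 6): lst = [8, 1, 10, 9]
After line 3 (pop(2) -> b = 10): lst = [8, 1, 9]
After line 4 (pop(0) -> c = 8): lst = [1, 9]

8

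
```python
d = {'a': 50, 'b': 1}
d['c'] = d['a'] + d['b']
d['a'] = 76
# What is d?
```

After line 1: d = {'a': 50, 'b': 1}
After line 2 (d['c'] = 50 + 1): d = {'a': 50, 'b': 1, 'c': 51}
After line 3: d = {'a': 76, 'b': 1, 'c': 51}

{'a': 76, 'b': 1, 'c': 51}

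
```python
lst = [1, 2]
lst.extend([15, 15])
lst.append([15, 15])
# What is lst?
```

After line 1: lst = [1, 2]
After line 2 (extend unpacks [15, 15]): lst = [1, 2, 15, 15]
After line 3 (append adds [15, 15] as single element): lst = [1, 2, 15, 15, [15, 15]]

[1, 2, 15, 15, [15, 15]]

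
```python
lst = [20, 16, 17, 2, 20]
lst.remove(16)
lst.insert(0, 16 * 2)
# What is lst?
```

After line 1: lst = [20, 16, 17, 2, 20]
After line 2 (remove first 16): lst = [20, 17, 2, 20]
After line 3 (insert 32 at index 0): lst = [32, 20, 17, 2, 20]

[32, 20, 17, 2, 20]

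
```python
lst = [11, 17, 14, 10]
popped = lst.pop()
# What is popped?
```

10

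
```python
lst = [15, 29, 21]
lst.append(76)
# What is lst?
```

[15, 29, 21, 76]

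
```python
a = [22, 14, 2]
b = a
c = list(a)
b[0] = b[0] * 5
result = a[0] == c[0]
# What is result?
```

After line 1: a = [22, 14, 2]
After line 2 (b = a, alias): a = [22, 14, 2], b = [22, 14, 2]
After line 3 (c = list(a) is a copy, new object): c = [22, 14, 2]
After line 4 (b[0] = 22 * 5 = 110; mutates shared a/b): a = b = [110, 14, 2], c = [22, 14, 2]
After line 5 (a[0] = 110, c[0] = 22; result = False)

False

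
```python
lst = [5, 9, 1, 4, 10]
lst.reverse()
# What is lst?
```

[10, 4, 1, 9, 5]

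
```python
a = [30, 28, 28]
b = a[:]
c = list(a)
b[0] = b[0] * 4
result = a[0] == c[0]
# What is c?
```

After line 1: a = [30, 28, 28]
After line 2 (b = a[:], copy): a = [30, 28, 28], b = [30, 28, 28]
After line 3 (c = list(a) is a copy, new object): c = [30, 28, 28]
After line 4 (b[0] = 30 * 4 = 120; only b mutates (copy)): a = [30, 28, 28], b = [120, 28, 28], c = [30, 28, 28]
After line 5 (a[0] = 30, c[0] = 30; result = True)

[30, 28, 28]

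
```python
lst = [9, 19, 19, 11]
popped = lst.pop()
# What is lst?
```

[9, 19, 19]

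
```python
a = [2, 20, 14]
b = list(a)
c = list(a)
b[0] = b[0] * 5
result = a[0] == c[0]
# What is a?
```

After line 1: a = [2, 20, 14]
After line 2 (b = list(a), copy): a = [2, 20, 14], b = [2, 20, 14]
After line 3 (c = list(a) is a copy, new object): c = [2, 20, 14]
After line 4 (b[0] = 2 * 5 = 10; only b mutates (copy)): a = [2, 20, 14], b = [10, 20, 14], c = [2, 20, 14]
After line 5 (a[0] = 2, c[0] = 2; result = True)

[2, 20, 14]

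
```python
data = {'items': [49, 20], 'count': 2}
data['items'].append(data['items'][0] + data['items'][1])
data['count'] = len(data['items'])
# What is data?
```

After line 1: data = {'items': [49, 20], 'count': 2}
After line 2 (append 49 + 20 = 69): data = {'items': [49, 20, 69], 'count': 2}
After line 3 (count = len(items) = 3): data = {'items': [49, 20, 69], 'count': 3}

{'items': [49, 20, 69], 'count': 3}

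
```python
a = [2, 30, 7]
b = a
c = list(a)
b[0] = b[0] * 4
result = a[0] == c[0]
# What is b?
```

After line 1: a = [2, 30, 7]
After line 2 (b = a, alias): a = [2, 30, 7], b = [2, 30, 7]
After line 3 (c = list(a) is a copy, new object): c = [2, 30, 7]
After line 4 (b[0] = 2 * 4 = 8; mutates shared a/b): a = b = [8, 30, 7], c = [2, 30, 7]
After line 5 (a[0] = 8, c[0] = 2; result = False)

[8, 30, 7]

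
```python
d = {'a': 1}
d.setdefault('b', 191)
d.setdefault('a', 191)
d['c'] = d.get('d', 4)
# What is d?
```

After line 1: d = {'a': 1}
After line 2 (setdefault adds 'b'=191): d = {'a': 1, 'b': 191}
After line 3 (setdefault 'a' no-op, already exists): d = {'a': 1, 'b': 191}
After line 4 (get('d', 4) returns default since 'd' not in d): d = {'a': 1, 'b': 191, 'c': 4}

{'a': 1, 'b': 191, 'c': 4}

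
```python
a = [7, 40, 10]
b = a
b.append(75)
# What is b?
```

After line 1: a = [7, 40, 10]
After line 2 (b = a is an alias, same object): a = [7, 40, 10], b = [7, 40, 10]
After line 3 (b.append mutates the shared list): a = [7, 40, 10, 75], b = [7, 40, 10, 75]

[7, 40, 10, 75]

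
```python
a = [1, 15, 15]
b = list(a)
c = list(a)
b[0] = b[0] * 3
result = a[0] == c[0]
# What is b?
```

After line 1: a = [1, 15, 15]
After line 2 (b = list(a), copy): a = [1, 15, 15], b = [1, 15, 15]
After line 3 (c = list(a) is a copy, new object): c = [1, 15, 15]
After line 4 (b[0] = 1 * 3 = 3; only b mutates (copy)): a = [1, 15, 15], b = [3, 15, 15], c = [1, 15, 15]
After line 5 (a[0] = 1, c[0] = 1; result = True)

[3, 15, 15]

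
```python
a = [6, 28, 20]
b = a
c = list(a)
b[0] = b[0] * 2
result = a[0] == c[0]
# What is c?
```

After line 1: a = [6, 28, 20]
After line 2 (b = a, alias): a = [6, 28, 20], b = [6, 28, 20]
After line 3 (c = list(a) is a copy, new object): c = [6, 28, 20]
After line 4 (b[0] = 6 * 2 = 12; mutates shared a/b): a = b = [12, 28, 20], c = [6, 28, 20]
After line 5 (a[0] = 12, c[0] = 6; result = False)

[6, 28, 20]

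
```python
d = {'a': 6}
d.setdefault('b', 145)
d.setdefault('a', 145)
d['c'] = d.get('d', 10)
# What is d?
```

After line 1: d = {'a': 6}
After line 2 (setdefault adds 'b'=145): d = {'a': 6, 'b': 145}
After line 3 (setdefault 'a' no-op, already exists): d = {'a': 6, 'b': 145}
After line 4 (get('d', 10) returns default since 'd' not in d): d = {'a': 6, 'b': 145, 'c': 10}

{'a': 6, 'b': 145, 'c': 10}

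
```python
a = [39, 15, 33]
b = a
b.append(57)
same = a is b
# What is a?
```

After line 1: a = [39, 15, 33]
After line 2 (b = a is an alias, same object): a = [39, 15, 33], b = [39, 15, 33]
After line 3 (b.append mutates the shared list): a = [39, 15, 33, 57], b = [39, 15, 33, 57]
After line 4 (same = a is b; same object -> True): same = True

[39, 15, 33, 57]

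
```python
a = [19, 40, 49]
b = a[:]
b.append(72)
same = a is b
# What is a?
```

After line 1: a = [19, 40, 49]
After line 2 (b = a[:] is a shallow copy, new object): a = [19, 40, 49], b = [19, 40, 49]
After line 3 (append only mutates b): a = [19, 40, 49], b = [19, 40, 49, 72]
After line 4 (same = a is b; different objects -> False): same = False

[19, 40, 49]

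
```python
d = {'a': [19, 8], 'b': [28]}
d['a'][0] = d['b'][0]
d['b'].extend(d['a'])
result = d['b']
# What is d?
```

After line 1: d = {'a': [19, 8], 'b': [28]}
After line 2 (a[0] = b[0] = 28): d = {'a': [28, 8], 'b': [28]}
After line 3 (b.extend(a) appends [28, 8]): d = {'a': [28, 8], 'b': [28, 28, 8]}
After line 4: result = d['b'] = [28, 28, 8]

{'a': [28, 8], 'b': [28, 28, 8]}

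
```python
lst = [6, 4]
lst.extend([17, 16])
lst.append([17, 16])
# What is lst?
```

After line 1: lst = [6, 4]
After line 2 (extend unpacks [17, 16]): lst = [6, 4, 17, 16]
After line 3 (append adds [17, 16] as single element): lst = [6, 4, 17, 16, [17, 16]]

[6, 4, 17, 16, [17, 16]]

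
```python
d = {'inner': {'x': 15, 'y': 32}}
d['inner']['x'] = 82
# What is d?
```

After line 1: d = {'inner': {'x': 15, 'y': 32}}
After line 2 (inner x overwritten): d = {'inner': {'x': 82, 'y': 32}}

{'inner': {'x': 82, 'y': 32}}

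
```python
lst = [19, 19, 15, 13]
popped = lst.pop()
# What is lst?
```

[19, 19, 15]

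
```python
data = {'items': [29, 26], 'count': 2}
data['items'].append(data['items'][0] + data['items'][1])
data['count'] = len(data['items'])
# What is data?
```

After line 1: data = {'items': [29, 26], 'count': 2}
After line 2 (append 29 + 26 = 55): data = {'items': [29, 26, 55], 'count': 2}
After line 3 (count = len(items) = 3): data = {'items': [29, 26, 55], 'count': 3}

{'items': [29, 26, 55], 'count': 3}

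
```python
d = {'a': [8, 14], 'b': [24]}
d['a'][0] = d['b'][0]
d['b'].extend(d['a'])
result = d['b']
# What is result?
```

After line 1: d = {'a': [8, 14], 'b': [24]}
After line 2 (a[0] = b[0] = 24): d = {'a': [24, 14], 'b': [24]}
After line 3 (b.extend(a) appends [24, 14]): d = {'a': [24, 14], 'b': [24, 24, 14]}
After line 4: result = d['b'] = [24, 24, 14]

[24, 24, 14]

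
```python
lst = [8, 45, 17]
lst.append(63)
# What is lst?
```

[8, 45, 17, 63]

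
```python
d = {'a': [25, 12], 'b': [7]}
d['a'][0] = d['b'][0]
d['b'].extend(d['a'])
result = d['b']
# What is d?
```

After line 1: d = {'a': [25, 12], 'b': [7]}
After line 2 (a[0] = b[0] = 7): d = {'a': [7, 12], 'b': [7]}
After line 3 (b.extend(a) appends [7, 12]): d = {'a': [7, 12], 'b': [7, 7, 12]}
After line 4: result = d['b'] = [7, 7, 12]

{'a': [7, 12], 'b': [7, 7, 12]}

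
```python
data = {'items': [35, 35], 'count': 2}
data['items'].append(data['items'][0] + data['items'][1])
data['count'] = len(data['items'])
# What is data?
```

After line 1: data = {'items': [35, 35], 'count': 2}
After line 2 (append 35 + 35 = 70): data = {'items': [35, 35, 70], 'count': 2}
After line 3 (count = len(items) = 3): data = {'items': [35, 35, 70], 'count': 3}

{'items': [35, 35, 70], 'count': 3}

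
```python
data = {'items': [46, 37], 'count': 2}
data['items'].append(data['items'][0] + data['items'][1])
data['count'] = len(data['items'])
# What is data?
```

After line 1: data = {'items': [46, 37], 'count': 2}
After line 2 (append 46 + 37 = 83): data = {'items': [46, 37, 83], 'count': 2}
After line 3 (count = len(items) = 3): data = {'items': [46, 37, 83], 'count': 3}

{'items': [46, 37, 83], 'count': 3}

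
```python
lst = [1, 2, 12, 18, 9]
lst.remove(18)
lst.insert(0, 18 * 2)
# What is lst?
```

After line 1: lst = [1, 2, 12, 18, 9]
After line 2 (remove first 18): lst = [1, 2, 12, 9]
After line 3 (insert 36 at index 0): lst = [36, 1, 2, 12, 9]

[36, 1, 2, 12, 9]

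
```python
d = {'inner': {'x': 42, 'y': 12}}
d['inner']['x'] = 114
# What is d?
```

After line 1: d = {'inner': {'x': 42, 'y': 12}}
After line 2 (inner x overwritten): d = {'inner': {'x': 114, 'y': 12}}

{'inner': {'x': 114, 'y': 12}}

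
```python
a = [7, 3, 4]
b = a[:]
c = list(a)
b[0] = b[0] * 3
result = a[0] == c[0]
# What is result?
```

After line 1: a = [7, 3, 4]
After line 2 (b = a[:], copy): a = [7, 3, 4], b = [7, 3, 4]
After line 3 (c = list(a) is a copy, new object): c = [7, 3, 4]
After line 4 (b[0] = 7 * 3 = 21; only b mutates (copy)): a = [7, 3, 4], b = [21, 3, 4], c = [7, 3, 4]
After line 5 (a[0] = 7, c[0] = 7; result = True)

True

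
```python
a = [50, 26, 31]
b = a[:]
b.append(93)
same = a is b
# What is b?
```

After line 1: a = [50, 26, 31]
After line 2 (b = a[:] is a shallow copy, new object): a = [50, 26, 31], b = [50, 26, 31]
After line 3 (append only mutates b): a = [50, 26, 31], b = [50, 26, 31, 93]
After line 4 (same = a is b; different objects -> False): same = False

[50, 26, 31, 93]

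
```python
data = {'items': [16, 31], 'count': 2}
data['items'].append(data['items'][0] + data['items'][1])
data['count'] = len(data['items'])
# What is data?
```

After line 1: data = {'items': [16, 31], 'count': 2}
After line 2 (append 16 + 31 = 47): data = {'items': [16, 31, 47], 'count': 2}
After line 3 (count = len(items) = 3): data = {'items': [16, 31, 47], 'count': 3}

{'items': [16, 31, 47], 'count': 3}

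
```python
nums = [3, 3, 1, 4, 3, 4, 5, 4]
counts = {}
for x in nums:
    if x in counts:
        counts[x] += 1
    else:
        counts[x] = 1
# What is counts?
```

Initial: counts = {}, nums = [3, 3, 1, 4, 3, 4, 5, 4]
See 3: counts = {3: 1}
See 3: counts = {3: 2}
See 1: counts = {3: 2, 1: 1}
See 4: counts = {3: 2, 1: 1, 4: 1}
See 3: counts = {3: 3, 1: 1, 4: 1}
See 4: counts = {3: 3, 1: 1, 4: 2}
See 5: counts = {3: 3, 1: 1, 4: 2, 5: 1}
See 4: counts = {3: 3, 1: 1, 4: 3, 5: 1}

{3: 3, 1: 1, 4: 3, 5: 1}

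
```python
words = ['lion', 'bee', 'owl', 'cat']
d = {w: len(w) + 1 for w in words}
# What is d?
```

{'lion': 5, 'bee': 4, 'owl': 4, 'cat': 4}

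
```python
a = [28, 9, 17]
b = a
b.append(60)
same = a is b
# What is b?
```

After line 1: a = [28, 9, 17]
After line 2 (b = a is an alias, same object): a = [28, 9, 17], b = [28, 9, 17]
After line 3 (b.append mutates the shared list): a = [28, 9, 17, 60], b = [28, 9, 17, 60]
After line 4 (same = a is b; same object -> True): same = True

[28, 9, 17, 60]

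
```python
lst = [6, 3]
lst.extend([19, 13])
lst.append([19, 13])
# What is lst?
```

After line 1: lst = [6, 3]
After line 2 (extend unpacks [19, 13]): lst = [6, 3, 19, 13]
After line 3 (append adds [19, 13] as single element): lst = [6, 3, 19, 13, [19, 13]]

[6, 3, 19, 13, [19, 13]]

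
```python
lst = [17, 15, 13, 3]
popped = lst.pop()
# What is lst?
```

[17, 15, 13]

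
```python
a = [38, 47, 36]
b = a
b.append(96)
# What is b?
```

After line 1: a = [38, 47, 36]
After line 2 (b = a is an alias, same object): a = [38, 47, 36], b = [38, 47, 36]
After line 3 (b.append mutates the shared list): a = [38, 47, 36, 96], b = [38, 47, 36, 96]

[38, 47, 36, 96]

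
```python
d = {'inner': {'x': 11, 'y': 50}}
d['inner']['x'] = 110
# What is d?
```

After line 1: d = {'inner': {'x': 11, 'y': 50}}
After line 2 (inner x overwritten): d = {'inner': {'x': 110, 'y': 50}}

{'inner': {'x': 110, 'y': 50}}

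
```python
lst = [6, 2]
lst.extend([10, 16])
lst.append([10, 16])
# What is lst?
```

After line 1: lst = [6, 2]
After line 2 (extend unpacks [10, 16]): lst = [6, 2, 10, 16]
After line 3 (append adds [10, 16] as single element): lst = [6, 2, 10, 16, [10, 16]]

[6, 2, 10, 16, [10, 16]]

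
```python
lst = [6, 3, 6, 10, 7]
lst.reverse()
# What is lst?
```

[7, 10, 6, 3, 6]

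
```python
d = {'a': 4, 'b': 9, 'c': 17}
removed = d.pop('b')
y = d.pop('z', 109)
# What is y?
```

After line 1: d = {'a': 4, 'b': 9, 'c': 17}
After line 2 (pop 'b' returns 9): d = {'a': 4, 'c': 17}, removed = 9
After line 3 (pop 'z' missing, returns default 109): d = {'a': 4, 'c': 17}, y = 109

109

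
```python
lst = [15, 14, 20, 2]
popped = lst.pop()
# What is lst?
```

[15, 14, 20]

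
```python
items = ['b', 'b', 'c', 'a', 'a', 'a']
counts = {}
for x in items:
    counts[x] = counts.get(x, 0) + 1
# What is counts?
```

Initial: counts = {}, items = ['b', 'b', 'c', 'a', 'a', 'a']
See 'b': counts = {'b': 1}
See 'b': counts = {'b': 2}
See 'c': counts = {'b': 2, 'c': 1}
See 'a': counts = {'b': 2, 'c': 1, 'a': 1}
See 'a': counts = {'b': 2, 'c': 1, 'a': 2}
See 'a': counts = {'b': 2, 'c': 1, 'a': 3}

{'b': 2, 'c': 1, 'a': 3}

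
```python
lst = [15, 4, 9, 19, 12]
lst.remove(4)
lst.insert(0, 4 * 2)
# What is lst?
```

After line 1: lst = [15, 4, 9, 19, 12]
After line 2 (remove first 4): lst = [15, 9, 19, 12]
After line 3 (insert 8 at index 0): lst = [8, 15, 9, 19, 12]

[8, 15, 9, 19, 12]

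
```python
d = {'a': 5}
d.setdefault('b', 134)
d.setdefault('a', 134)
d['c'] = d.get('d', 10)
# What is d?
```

After line 1: d = {'a': 5}
After line 2 (setdefault adds 'b'=134): d = {'a': 5, 'b': 134}
After line 3 (setdefault 'a' no-op, already exists): d = {'a': 5, 'b': 134}
After line 4 (get('d', 10) returns default since 'd' not in d): d = {'a': 5, 'b': 134, 'c': 10}

{'a': 5, 'b': 134, 'c': 10}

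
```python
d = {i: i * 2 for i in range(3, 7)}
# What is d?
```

{3: 6, 4: 8, 5: 10, 6: 12}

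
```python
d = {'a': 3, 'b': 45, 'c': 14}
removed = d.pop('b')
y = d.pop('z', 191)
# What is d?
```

After line 1: d = {'a': 3, 'b': 45, 'c': 14}
After line 2 (pop 'b' returns 45): d = {'a': 3, 'c': 14}, removed = 45
After line 3 (pop 'z' missing, returns default 191): d = {'a': 3, 'c': 14}, y = 191

{'a': 3, 'c': 14}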